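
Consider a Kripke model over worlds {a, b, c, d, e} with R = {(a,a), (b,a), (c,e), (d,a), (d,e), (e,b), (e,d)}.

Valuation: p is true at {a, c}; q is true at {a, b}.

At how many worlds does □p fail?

3

a: successors {a}; p there: a:T. ✓
b: successors {a}; p there: a:T. ✓
c: successors {e}; p there: e:F. ✗
d: successors {a, e}; p there: a:T, e:F. ✗
e: successors {b, d}; p there: b:F, d:F. ✗
Satisfying worlds: {a, b}.
So □p fails at the other 3 worlds.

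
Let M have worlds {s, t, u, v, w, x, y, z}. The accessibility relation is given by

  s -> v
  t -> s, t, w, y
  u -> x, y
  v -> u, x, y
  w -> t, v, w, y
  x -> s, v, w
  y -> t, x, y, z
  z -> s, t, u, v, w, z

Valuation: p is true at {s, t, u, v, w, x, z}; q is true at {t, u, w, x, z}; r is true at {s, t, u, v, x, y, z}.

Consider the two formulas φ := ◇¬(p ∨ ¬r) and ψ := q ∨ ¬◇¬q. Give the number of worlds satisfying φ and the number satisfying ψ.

For ◇¬(p ∨ ¬r):
s: successors {v}; ¬(p ∨ ¬r) there: v:F. ✗
t: successors {s, t, w, y}; ¬(p ∨ ¬r) there: s:F, t:F, w:F, y:T. ✓
u: successors {x, y}; ¬(p ∨ ¬r) there: x:F, y:T. ✓
v: successors {u, x, y}; ¬(p ∨ ¬r) there: u:F, x:F, y:T. ✓
w: successors {t, v, w, y}; ¬(p ∨ ¬r) there: t:F, v:F, w:F, y:T. ✓
x: successors {s, v, w}; ¬(p ∨ ¬r) there: s:F, v:F, w:F. ✗
y: successors {t, x, y, z}; ¬(p ∨ ¬r) there: t:F, x:F, y:T, z:F. ✓
z: successors {s, t, u, v, w, z}; ¬(p ∨ ¬r) there: s:F, t:F, u:F, v:F, w:F, z:F. ✗
— 5 worlds.
For q ∨ ¬◇¬q:
s: q is F, ¬◇¬q is F. ✗
t: q is T, ¬◇¬q is F. ✓
u: q is T, ¬◇¬q is F. ✓
v: q is F, ¬◇¬q is F. ✗
w: q is T, ¬◇¬q is F. ✓
x: q is T, ¬◇¬q is F. ✓
y: q is F, ¬◇¬q is F. ✗
z: q is T, ¬◇¬q is F. ✓
— 5 worlds.

5 and 5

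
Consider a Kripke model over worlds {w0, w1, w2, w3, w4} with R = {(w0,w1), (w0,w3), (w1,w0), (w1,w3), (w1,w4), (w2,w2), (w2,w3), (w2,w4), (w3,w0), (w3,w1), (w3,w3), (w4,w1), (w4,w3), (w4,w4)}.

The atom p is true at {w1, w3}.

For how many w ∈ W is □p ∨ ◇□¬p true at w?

w0: □p is T, ◇□¬p is F. ✓
w1: □p is F, ◇□¬p is F. ✗
w2: □p is F, ◇□¬p is F. ✗
w3: □p is F, ◇□¬p is F. ✗
w4: □p is F, ◇□¬p is F. ✗
Satisfying worlds: {w0}.

1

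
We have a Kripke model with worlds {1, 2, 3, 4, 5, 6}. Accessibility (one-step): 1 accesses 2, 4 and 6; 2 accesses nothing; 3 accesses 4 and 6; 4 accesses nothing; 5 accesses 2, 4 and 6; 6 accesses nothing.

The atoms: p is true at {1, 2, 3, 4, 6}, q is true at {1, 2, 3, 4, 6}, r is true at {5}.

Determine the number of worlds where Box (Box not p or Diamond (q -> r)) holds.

1: successors {2, 4, 6}; Box not p or Diamond (q -> r) there: 2:T, 4:T, 6:T. ✓
2: no successors, so Box (Box not p or Diamond (q -> r)) holds vacuously. ✓
3: successors {4, 6}; Box not p or Diamond (q -> r) there: 4:T, 6:T. ✓
4: no successors, so Box (Box not p or Diamond (q -> r)) holds vacuously. ✓
5: successors {2, 4, 6}; Box not p or Diamond (q -> r) there: 2:T, 4:T, 6:T. ✓
6: no successors, so Box (Box not p or Diamond (q -> r)) holds vacuously. ✓
Satisfying worlds: {1, 2, 3, 4, 5, 6}.

6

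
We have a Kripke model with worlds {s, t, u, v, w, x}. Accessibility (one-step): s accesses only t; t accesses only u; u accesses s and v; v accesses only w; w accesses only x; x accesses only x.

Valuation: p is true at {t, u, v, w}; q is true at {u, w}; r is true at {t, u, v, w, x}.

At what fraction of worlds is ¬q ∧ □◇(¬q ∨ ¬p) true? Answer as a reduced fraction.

s: ¬q is T, □◇(¬q ∨ ¬p) is F. ✗
t: ¬q is T, □◇(¬q ∨ ¬p) is T. ✓
u: ¬q is F, □◇(¬q ∨ ¬p) is F. ✗
v: ¬q is T, □◇(¬q ∨ ¬p) is T. ✓
w: ¬q is F, □◇(¬q ∨ ¬p) is T. ✗
x: ¬q is T, □◇(¬q ∨ ¬p) is T. ✓
That's 3 of 6 worlds, so 3/6 = 1/2.

1/2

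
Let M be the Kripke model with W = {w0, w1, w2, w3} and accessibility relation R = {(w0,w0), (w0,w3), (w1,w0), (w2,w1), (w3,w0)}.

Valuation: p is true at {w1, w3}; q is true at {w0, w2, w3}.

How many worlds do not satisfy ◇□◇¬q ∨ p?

w0: ◇□◇¬q is F, p is F. ✗
w1: ◇□◇¬q is F, p is T. ✓
w2: ◇□◇¬q is F, p is F. ✗
w3: ◇□◇¬q is F, p is T. ✓
Satisfying worlds: {w1, w3}.
So ◇□◇¬q ∨ p fails at the other 2 worlds.

2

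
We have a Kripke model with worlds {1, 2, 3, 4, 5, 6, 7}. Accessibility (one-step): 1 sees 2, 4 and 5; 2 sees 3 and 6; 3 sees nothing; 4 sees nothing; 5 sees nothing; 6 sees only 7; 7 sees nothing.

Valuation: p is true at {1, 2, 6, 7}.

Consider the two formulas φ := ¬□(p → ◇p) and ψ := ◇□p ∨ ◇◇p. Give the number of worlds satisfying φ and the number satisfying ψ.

For ¬□(p → ◇p):
1: □(p → ◇p) is T. ✗
2: □(p → ◇p) is T. ✗
3: □(p → ◇p) is T. ✗
4: □(p → ◇p) is T. ✗
5: □(p → ◇p) is T. ✗
6: □(p → ◇p) is F. ✓
7: □(p → ◇p) is T. ✗
— 1 world.
For ◇□p ∨ ◇◇p:
1: ◇□p is T, ◇◇p is T. ✓
2: ◇□p is T, ◇◇p is T. ✓
3: ◇□p is F, ◇◇p is F. ✗
4: ◇□p is F, ◇◇p is F. ✗
5: ◇□p is F, ◇◇p is F. ✗
6: ◇□p is T, ◇◇p is F. ✓
7: ◇□p is F, ◇◇p is F. ✗
— 3 worlds.

1 and 3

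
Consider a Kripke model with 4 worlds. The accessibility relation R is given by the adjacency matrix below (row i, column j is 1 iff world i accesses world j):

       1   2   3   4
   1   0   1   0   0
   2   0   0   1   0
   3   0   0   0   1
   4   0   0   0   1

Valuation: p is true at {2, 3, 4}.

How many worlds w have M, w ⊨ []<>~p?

1: successors {2}; <>~p there: 2:F. ✗
2: successors {3}; <>~p there: 3:F. ✗
3: successors {4}; <>~p there: 4:F. ✗
4: successors {4}; <>~p there: 4:F. ✗
Satisfying worlds: ∅.

0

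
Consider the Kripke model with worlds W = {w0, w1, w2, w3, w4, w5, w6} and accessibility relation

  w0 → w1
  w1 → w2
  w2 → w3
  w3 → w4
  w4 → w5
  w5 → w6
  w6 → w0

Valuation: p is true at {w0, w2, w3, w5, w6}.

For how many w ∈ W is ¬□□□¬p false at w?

w0: □□□¬p is F. ✓
w1: □□□¬p is T. ✗
w2: □□□¬p is F. ✓
w3: □□□¬p is F. ✓
w4: □□□¬p is F. ✓
w5: □□□¬p is T. ✗
w6: □□□¬p is F. ✓
Satisfying worlds: {w0, w2, w3, w4, w6}.
So ¬□□□¬p fails at the other 2 worlds.

2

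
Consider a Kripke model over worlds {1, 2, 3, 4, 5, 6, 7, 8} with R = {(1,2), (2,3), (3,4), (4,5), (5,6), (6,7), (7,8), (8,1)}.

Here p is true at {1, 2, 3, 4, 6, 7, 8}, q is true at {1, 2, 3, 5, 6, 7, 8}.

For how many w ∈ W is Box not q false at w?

7

1: successors {2}; not q there: 2:F. ✗
2: successors {3}; not q there: 3:F. ✗
3: successors {4}; not q there: 4:T. ✓
4: successors {5}; not q there: 5:F. ✗
5: successors {6}; not q there: 6:F. ✗
6: successors {7}; not q there: 7:F. ✗
7: successors {8}; not q there: 8:F. ✗
8: successors {1}; not q there: 1:F. ✗
Satisfying worlds: {3}.
So Box not q fails at the other 7 worlds.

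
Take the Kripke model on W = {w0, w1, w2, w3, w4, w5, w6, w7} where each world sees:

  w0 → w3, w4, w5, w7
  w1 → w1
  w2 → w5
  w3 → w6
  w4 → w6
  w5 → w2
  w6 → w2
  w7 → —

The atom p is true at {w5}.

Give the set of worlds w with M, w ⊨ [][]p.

{w5, w6, w7}

w0: successors {w3, w4, w5, w7}; []p there: w3:F, w4:F, w5:F, w7:T. ✗
w1: successors {w1}; []p there: w1:F. ✗
w2: successors {w5}; []p there: w5:F. ✗
w3: successors {w6}; []p there: w6:F. ✗
w4: successors {w6}; []p there: w6:F. ✗
w5: successors {w2}; []p there: w2:T. ✓
w6: successors {w2}; []p there: w2:T. ✓
w7: no successors, so [][]p holds vacuously. ✓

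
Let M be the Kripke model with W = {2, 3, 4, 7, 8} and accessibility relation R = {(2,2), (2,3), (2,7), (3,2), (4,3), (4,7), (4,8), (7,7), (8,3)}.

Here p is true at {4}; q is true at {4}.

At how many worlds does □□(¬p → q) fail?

5

2: successors {2, 3, 7}; □(¬p → q) there: 2:F, 3:F, 7:F. ✗
3: successors {2}; □(¬p → q) there: 2:F. ✗
4: successors {3, 7, 8}; □(¬p → q) there: 3:F, 7:F, 8:F. ✗
7: successors {7}; □(¬p → q) there: 7:F. ✗
8: successors {3}; □(¬p → q) there: 3:F. ✗
Satisfying worlds: ∅.
So □□(¬p → q) fails at the other 5 worlds.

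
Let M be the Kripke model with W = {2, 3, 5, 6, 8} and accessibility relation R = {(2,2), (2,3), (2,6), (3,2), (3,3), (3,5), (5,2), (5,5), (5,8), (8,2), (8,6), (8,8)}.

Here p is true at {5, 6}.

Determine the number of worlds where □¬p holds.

1

2: successors {2, 3, 6}; ¬p there: 2:T, 3:T, 6:F. ✗
3: successors {2, 3, 5}; ¬p there: 2:T, 3:T, 5:F. ✗
5: successors {2, 5, 8}; ¬p there: 2:T, 5:F, 8:T. ✗
6: no successors, so □¬p holds vacuously. ✓
8: successors {2, 6, 8}; ¬p there: 2:T, 6:F, 8:T. ✗
Satisfying worlds: {6}.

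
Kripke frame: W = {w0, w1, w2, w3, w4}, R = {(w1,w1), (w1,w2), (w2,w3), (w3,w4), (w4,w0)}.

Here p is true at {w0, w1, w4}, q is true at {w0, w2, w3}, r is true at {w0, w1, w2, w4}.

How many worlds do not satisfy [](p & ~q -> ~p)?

2

w0: no successors, so [](p & ~q -> ~p) holds vacuously. ✓
w1: successors {w1, w2}; p & ~q -> ~p there: w1:F, w2:T. ✗
w2: successors {w3}; p & ~q -> ~p there: w3:T. ✓
w3: successors {w4}; p & ~q -> ~p there: w4:F. ✗
w4: successors {w0}; p & ~q -> ~p there: w0:T. ✓
Satisfying worlds: {w0, w2, w4}.
So [](p & ~q -> ~p) fails at the other 2 worlds.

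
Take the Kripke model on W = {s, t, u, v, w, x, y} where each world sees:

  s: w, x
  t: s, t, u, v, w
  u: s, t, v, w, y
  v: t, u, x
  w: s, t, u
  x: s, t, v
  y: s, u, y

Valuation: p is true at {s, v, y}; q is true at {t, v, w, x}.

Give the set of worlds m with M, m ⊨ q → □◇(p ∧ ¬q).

{s, u, v, y}

s: q is F, □◇(p ∧ ¬q) is T. ✓
t: q is T, □◇(p ∧ ¬q) is F. ✗
u: q is F, □◇(p ∧ ¬q) is F. ✓
v: q is T, □◇(p ∧ ¬q) is T. ✓
w: q is T, □◇(p ∧ ¬q) is F. ✗
x: q is T, □◇(p ∧ ¬q) is F. ✗
y: q is F, □◇(p ∧ ¬q) is F. ✓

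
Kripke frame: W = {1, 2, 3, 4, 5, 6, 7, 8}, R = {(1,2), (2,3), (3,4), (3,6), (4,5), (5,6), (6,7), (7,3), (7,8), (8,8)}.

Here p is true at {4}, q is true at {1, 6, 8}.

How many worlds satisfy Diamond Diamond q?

5

1: successors {2}; Diamond q there: 2:F. ✗
2: successors {3}; Diamond q there: 3:T. ✓
3: successors {4, 6}; Diamond q there: 4:F, 6:F. ✗
4: successors {5}; Diamond q there: 5:T. ✓
5: successors {6}; Diamond q there: 6:F. ✗
6: successors {7}; Diamond q there: 7:T. ✓
7: successors {3, 8}; Diamond q there: 3:T, 8:T. ✓
8: successors {8}; Diamond q there: 8:T. ✓
Satisfying worlds: {2, 4, 6, 7, 8}.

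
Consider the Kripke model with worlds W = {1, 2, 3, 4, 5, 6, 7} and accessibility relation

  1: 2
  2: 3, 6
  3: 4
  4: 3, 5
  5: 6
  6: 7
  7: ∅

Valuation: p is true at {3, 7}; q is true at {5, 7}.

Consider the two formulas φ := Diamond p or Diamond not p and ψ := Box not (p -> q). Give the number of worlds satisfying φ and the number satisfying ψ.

For Diamond p or Diamond not p:
1: Diamond p is F, Diamond not p is T. ✓
2: Diamond p is T, Diamond not p is T. ✓
3: Diamond p is F, Diamond not p is T. ✓
4: Diamond p is T, Diamond not p is T. ✓
5: Diamond p is F, Diamond not p is T. ✓
6: Diamond p is T, Diamond not p is F. ✓
7: Diamond p is F, Diamond not p is F. ✗
— 6 worlds.
For Box not (p -> q):
1: successors {2}; not (p -> q) there: 2:F. ✗
2: successors {3, 6}; not (p -> q) there: 3:T, 6:F. ✗
3: successors {4}; not (p -> q) there: 4:F. ✗
4: successors {3, 5}; not (p -> q) there: 3:T, 5:F. ✗
5: successors {6}; not (p -> q) there: 6:F. ✗
6: successors {7}; not (p -> q) there: 7:F. ✗
7: no successors, so Box not (p -> q) holds vacuously. ✓
— 1 world.

6 and 1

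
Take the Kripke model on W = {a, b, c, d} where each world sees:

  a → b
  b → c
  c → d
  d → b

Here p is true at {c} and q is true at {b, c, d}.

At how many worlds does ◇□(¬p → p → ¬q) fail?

a: successors {b}; □(¬p → p → ¬q) there: b:T. ✓
b: successors {c}; □(¬p → p → ¬q) there: c:T. ✓
c: successors {d}; □(¬p → p → ¬q) there: d:T. ✓
d: successors {b}; □(¬p → p → ¬q) there: b:T. ✓
Satisfying worlds: {a, b, c, d}.
So ◇□(¬p → p → ¬q) fails at the other 0 worlds.

0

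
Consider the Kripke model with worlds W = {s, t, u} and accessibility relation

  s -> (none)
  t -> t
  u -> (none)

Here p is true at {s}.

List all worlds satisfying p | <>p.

s: p is T, <>p is F. ✓
t: p is F, <>p is F. ✗
u: p is F, <>p is F. ✗

{s}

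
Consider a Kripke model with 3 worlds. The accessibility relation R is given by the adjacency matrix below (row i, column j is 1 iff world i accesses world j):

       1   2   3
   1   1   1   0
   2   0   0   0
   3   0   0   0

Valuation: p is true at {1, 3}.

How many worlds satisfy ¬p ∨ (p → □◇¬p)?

2

1: ¬p is F, p → □◇¬p is F. ✗
2: ¬p is T, p → □◇¬p is T. ✓
3: ¬p is F, p → □◇¬p is T. ✓
Satisfying worlds: {2, 3}.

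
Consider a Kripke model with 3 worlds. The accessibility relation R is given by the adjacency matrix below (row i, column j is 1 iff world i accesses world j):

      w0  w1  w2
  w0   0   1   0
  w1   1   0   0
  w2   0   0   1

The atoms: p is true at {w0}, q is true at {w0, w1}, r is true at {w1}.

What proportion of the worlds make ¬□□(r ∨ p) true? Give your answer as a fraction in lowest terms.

1/3

w0: □□(r ∨ p) is T. ✗
w1: □□(r ∨ p) is T. ✗
w2: □□(r ∨ p) is F. ✓
That's 1 of 3 worlds, so 1/3.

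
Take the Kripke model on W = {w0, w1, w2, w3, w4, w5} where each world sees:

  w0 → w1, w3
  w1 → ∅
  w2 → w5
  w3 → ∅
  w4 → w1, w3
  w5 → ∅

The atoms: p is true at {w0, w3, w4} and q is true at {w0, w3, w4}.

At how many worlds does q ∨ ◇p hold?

3

w0: q is T, ◇p is T. ✓
w1: q is F, ◇p is F. ✗
w2: q is F, ◇p is F. ✗
w3: q is T, ◇p is F. ✓
w4: q is T, ◇p is T. ✓
w5: q is F, ◇p is F. ✗
Satisfying worlds: {w0, w3, w4}.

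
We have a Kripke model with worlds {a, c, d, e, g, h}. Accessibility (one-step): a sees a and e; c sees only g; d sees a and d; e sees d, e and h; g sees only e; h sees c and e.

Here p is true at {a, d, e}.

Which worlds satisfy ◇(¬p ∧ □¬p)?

a: successors {a, e}; ¬p ∧ □¬p there: a:F, e:F. ✗
c: successors {g}; ¬p ∧ □¬p there: g:F. ✗
d: successors {a, d}; ¬p ∧ □¬p there: a:F, d:F. ✗
e: successors {d, e, h}; ¬p ∧ □¬p there: d:F, e:F, h:F. ✗
g: successors {e}; ¬p ∧ □¬p there: e:F. ✗
h: successors {c, e}; ¬p ∧ □¬p there: c:T, e:F. ✓

{h}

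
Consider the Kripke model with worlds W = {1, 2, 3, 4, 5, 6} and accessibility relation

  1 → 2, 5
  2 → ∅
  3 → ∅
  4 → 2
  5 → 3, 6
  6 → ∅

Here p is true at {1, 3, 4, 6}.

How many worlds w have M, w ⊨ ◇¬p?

1: successors {2, 5}; ¬p there: 2:T, 5:T. ✓
2: no successors, so ◇¬p fails. ✗
3: no successors, so ◇¬p fails. ✗
4: successors {2}; ¬p there: 2:T. ✓
5: successors {3, 6}; ¬p there: 3:F, 6:F. ✗
6: no successors, so ◇¬p fails. ✗
Satisfying worlds: {1, 4}.

2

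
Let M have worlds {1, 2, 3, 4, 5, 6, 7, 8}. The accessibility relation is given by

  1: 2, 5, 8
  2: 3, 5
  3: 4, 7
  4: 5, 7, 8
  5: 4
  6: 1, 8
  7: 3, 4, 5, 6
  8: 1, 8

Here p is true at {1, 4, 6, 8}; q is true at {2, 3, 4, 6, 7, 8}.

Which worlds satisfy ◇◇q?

1: successors {2, 5, 8}; ◇q there: 2:T, 5:T, 8:T. ✓
2: successors {3, 5}; ◇q there: 3:T, 5:T. ✓
3: successors {4, 7}; ◇q there: 4:T, 7:T. ✓
4: successors {5, 7, 8}; ◇q there: 5:T, 7:T, 8:T. ✓
5: successors {4}; ◇q there: 4:T. ✓
6: successors {1, 8}; ◇q there: 1:T, 8:T. ✓
7: successors {3, 4, 5, 6}; ◇q there: 3:T, 4:T, 5:T, 6:T. ✓
8: successors {1, 8}; ◇q there: 1:T, 8:T. ✓

{1, 2, 3, 4, 5, 6, 7, 8}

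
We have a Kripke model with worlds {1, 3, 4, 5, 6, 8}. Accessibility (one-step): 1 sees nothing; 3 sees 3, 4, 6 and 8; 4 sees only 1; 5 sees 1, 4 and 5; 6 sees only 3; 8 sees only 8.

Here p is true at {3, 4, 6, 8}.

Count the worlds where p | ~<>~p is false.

1

1: p is F, ~<>~p is T. ✓
3: p is T, ~<>~p is T. ✓
4: p is T, ~<>~p is F. ✓
5: p is F, ~<>~p is F. ✗
6: p is T, ~<>~p is T. ✓
8: p is T, ~<>~p is T. ✓
Satisfying worlds: {1, 3, 4, 6, 8}.
So p | ~<>~p fails at the other 1 world.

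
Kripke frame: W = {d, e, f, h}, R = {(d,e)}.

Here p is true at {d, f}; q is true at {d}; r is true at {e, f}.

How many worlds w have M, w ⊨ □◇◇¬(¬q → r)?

d: successors {e}; ◇◇¬(¬q → r) there: e:F. ✗
e: no successors, so □◇◇¬(¬q → r) holds vacuously. ✓
f: no successors, so □◇◇¬(¬q → r) holds vacuously. ✓
h: no successors, so □◇◇¬(¬q → r) holds vacuously. ✓
Satisfying worlds: {e, f, h}.

3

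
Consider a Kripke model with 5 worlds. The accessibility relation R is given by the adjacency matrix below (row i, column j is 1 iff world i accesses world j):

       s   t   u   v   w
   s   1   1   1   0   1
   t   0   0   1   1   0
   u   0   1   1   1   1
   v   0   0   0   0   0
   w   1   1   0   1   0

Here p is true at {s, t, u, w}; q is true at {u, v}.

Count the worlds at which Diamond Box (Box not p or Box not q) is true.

3

s: successors {s, t, u, w}; Box (Box not p or Box not q) there: s:F, t:F, u:F, w:F. ✗
t: successors {u, v}; Box (Box not p or Box not q) there: u:F, v:T. ✓
u: successors {t, u, v, w}; Box (Box not p or Box not q) there: t:F, u:F, v:T, w:F. ✓
v: no successors, so Diamond Box (Box not p or Box not q) fails. ✗
w: successors {s, t, v}; Box (Box not p or Box not q) there: s:F, t:F, v:T. ✓
Satisfying worlds: {t, u, w}.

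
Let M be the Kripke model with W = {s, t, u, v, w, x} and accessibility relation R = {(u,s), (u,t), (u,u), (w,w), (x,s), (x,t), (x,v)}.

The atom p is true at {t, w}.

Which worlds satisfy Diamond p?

s: no successors, so Diamond p fails. ✗
t: no successors, so Diamond p fails. ✗
u: successors {s, t, u}; p there: s:F, t:T, u:F. ✓
v: no successors, so Diamond p fails. ✗
w: successors {w}; p there: w:T. ✓
x: successors {s, t, v}; p there: s:F, t:T, v:F. ✓

{u, w, x}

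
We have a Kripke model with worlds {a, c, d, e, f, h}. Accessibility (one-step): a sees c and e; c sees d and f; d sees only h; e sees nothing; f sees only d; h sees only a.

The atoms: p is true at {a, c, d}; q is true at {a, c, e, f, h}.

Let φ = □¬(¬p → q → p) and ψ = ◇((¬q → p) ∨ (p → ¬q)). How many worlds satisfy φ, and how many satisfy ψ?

For □¬(¬p → q → p):
a: successors {c, e}; ¬(¬p → q → p) there: c:F, e:T. ✗
c: successors {d, f}; ¬(¬p → q → p) there: d:F, f:T. ✗
d: successors {h}; ¬(¬p → q → p) there: h:T. ✓
e: no successors, so □¬(¬p → q → p) holds vacuously. ✓
f: successors {d}; ¬(¬p → q → p) there: d:F. ✗
h: successors {a}; ¬(¬p → q → p) there: a:F. ✗
— 2 worlds.
For ◇((¬q → p) ∨ (p → ¬q)):
a: successors {c, e}; (¬q → p) ∨ (p → ¬q) there: c:T, e:T. ✓
c: successors {d, f}; (¬q → p) ∨ (p → ¬q) there: d:T, f:T. ✓
d: successors {h}; (¬q → p) ∨ (p → ¬q) there: h:T. ✓
e: no successors, so ◇((¬q → p) ∨ (p → ¬q)) fails. ✗
f: successors {d}; (¬q → p) ∨ (p → ¬q) there: d:T. ✓
h: successors {a}; (¬q → p) ∨ (p → ¬q) there: a:T. ✓
— 5 worlds.

2 and 5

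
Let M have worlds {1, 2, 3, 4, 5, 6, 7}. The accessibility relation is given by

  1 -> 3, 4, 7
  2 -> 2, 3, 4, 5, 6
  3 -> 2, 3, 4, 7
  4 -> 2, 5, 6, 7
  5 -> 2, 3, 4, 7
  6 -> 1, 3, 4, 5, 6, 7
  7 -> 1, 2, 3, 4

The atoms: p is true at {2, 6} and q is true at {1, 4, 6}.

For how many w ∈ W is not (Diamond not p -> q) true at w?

4

1: Diamond not p -> q is T. ✗
2: Diamond not p -> q is F. ✓
3: Diamond not p -> q is F. ✓
4: Diamond not p -> q is T. ✗
5: Diamond not p -> q is F. ✓
6: Diamond not p -> q is T. ✗
7: Diamond not p -> q is F. ✓
Satisfying worlds: {2, 3, 5, 7}.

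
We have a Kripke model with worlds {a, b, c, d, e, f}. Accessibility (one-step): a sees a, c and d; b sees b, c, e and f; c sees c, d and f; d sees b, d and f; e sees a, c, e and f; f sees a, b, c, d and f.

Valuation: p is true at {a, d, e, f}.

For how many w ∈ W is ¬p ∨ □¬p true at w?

2

a: ¬p is F, □¬p is F. ✗
b: ¬p is T, □¬p is F. ✓
c: ¬p is T, □¬p is F. ✓
d: ¬p is F, □¬p is F. ✗
e: ¬p is F, □¬p is F. ✗
f: ¬p is F, □¬p is F. ✗
Satisfying worlds: {b, c}.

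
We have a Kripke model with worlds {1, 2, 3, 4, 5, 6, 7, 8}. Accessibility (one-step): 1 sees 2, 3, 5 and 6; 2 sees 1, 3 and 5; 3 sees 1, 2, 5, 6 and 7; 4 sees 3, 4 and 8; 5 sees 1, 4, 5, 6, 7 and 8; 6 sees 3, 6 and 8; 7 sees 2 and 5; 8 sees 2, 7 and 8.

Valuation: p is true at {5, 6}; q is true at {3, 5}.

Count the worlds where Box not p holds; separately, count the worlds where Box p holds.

For Box not p:
1: successors {2, 3, 5, 6}; not p there: 2:T, 3:T, 5:F, 6:F. ✗
2: successors {1, 3, 5}; not p there: 1:T, 3:T, 5:F. ✗
3: successors {1, 2, 5, 6, 7}; not p there: 1:T, 2:T, 5:F, 6:F, 7:T. ✗
4: successors {3, 4, 8}; not p there: 3:T, 4:T, 8:T. ✓
5: successors {1, 4, 5, 6, 7, 8}; not p there: 1:T, 4:T, 5:F, 6:F, 7:T, 8:T. ✗
6: successors {3, 6, 8}; not p there: 3:T, 6:F, 8:T. ✗
7: successors {2, 5}; not p there: 2:T, 5:F. ✗
8: successors {2, 7, 8}; not p there: 2:T, 7:T, 8:T. ✓
— 2 worlds.
For Box p:
1: successors {2, 3, 5, 6}; p there: 2:F, 3:F, 5:T, 6:T. ✗
2: successors {1, 3, 5}; p there: 1:F, 3:F, 5:T. ✗
3: successors {1, 2, 5, 6, 7}; p there: 1:F, 2:F, 5:T, 6:T, 7:F. ✗
4: successors {3, 4, 8}; p there: 3:F, 4:F, 8:F. ✗
5: successors {1, 4, 5, 6, 7, 8}; p there: 1:F, 4:F, 5:T, 6:T, 7:F, 8:F. ✗
6: successors {3, 6, 8}; p there: 3:F, 6:T, 8:F. ✗
7: successors {2, 5}; p there: 2:F, 5:T. ✗
8: successors {2, 7, 8}; p there: 2:F, 7:F, 8:F. ✗
— 0 worlds.

2 and 0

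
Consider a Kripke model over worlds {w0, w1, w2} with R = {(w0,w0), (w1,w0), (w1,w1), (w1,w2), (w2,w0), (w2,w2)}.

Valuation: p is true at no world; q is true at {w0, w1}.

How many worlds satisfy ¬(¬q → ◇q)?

0

w0: ¬q → ◇q is T. ✗
w1: ¬q → ◇q is T. ✗
w2: ¬q → ◇q is T. ✗
Satisfying worlds: ∅.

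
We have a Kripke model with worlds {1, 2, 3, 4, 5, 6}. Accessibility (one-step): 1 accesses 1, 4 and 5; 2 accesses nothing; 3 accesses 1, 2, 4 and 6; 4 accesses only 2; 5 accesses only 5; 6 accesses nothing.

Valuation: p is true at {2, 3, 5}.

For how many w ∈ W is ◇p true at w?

1: successors {1, 4, 5}; p there: 1:F, 4:F, 5:T. ✓
2: no successors, so ◇p fails. ✗
3: successors {1, 2, 4, 6}; p there: 1:F, 2:T, 4:F, 6:F. ✓
4: successors {2}; p there: 2:T. ✓
5: successors {5}; p there: 5:T. ✓
6: no successors, so ◇p fails. ✗
Satisfying worlds: {1, 3, 4, 5}.

4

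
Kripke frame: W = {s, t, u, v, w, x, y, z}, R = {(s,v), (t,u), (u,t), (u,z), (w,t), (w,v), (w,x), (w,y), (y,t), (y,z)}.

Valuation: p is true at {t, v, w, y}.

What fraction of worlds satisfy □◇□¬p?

s: successors {v}; ◇□¬p there: v:F. ✗
t: successors {u}; ◇□¬p there: u:T. ✓
u: successors {t, z}; ◇□¬p there: t:F, z:F. ✗
v: no successors, so □◇□¬p holds vacuously. ✓
w: successors {t, v, x, y}; ◇□¬p there: t:F, v:F, x:F, y:T. ✗
x: no successors, so □◇□¬p holds vacuously. ✓
y: successors {t, z}; ◇□¬p there: t:F, z:F. ✗
z: no successors, so □◇□¬p holds vacuously. ✓
That's 4 of 8 worlds, so 4/8 = 1/2.

1/2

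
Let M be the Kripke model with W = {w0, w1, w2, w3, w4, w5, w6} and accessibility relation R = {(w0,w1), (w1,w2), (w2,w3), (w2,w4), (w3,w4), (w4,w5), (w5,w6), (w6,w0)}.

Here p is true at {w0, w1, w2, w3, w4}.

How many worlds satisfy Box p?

w0: successors {w1}; p there: w1:T. ✓
w1: successors {w2}; p there: w2:T. ✓
w2: successors {w3, w4}; p there: w3:T, w4:T. ✓
w3: successors {w4}; p there: w4:T. ✓
w4: successors {w5}; p there: w5:F. ✗
w5: successors {w6}; p there: w6:F. ✗
w6: successors {w0}; p there: w0:T. ✓
Satisfying worlds: {w0, w1, w2, w3, w6}.

5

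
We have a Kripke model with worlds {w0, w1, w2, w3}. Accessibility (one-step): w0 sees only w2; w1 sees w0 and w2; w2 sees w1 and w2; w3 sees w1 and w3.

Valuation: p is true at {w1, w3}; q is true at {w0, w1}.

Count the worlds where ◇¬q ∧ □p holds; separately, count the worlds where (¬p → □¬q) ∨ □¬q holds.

For ◇¬q ∧ □p:
w0: ◇¬q is T, □p is F. ✗
w1: ◇¬q is T, □p is F. ✗
w2: ◇¬q is T, □p is F. ✗
w3: ◇¬q is T, □p is T. ✓
— 1 world.
For (¬p → □¬q) ∨ □¬q:
w0: ¬p → □¬q is T, □¬q is T. ✓
w1: ¬p → □¬q is T, □¬q is F. ✓
w2: ¬p → □¬q is F, □¬q is F. ✗
w3: ¬p → □¬q is T, □¬q is F. ✓
— 3 worlds.

1 and 3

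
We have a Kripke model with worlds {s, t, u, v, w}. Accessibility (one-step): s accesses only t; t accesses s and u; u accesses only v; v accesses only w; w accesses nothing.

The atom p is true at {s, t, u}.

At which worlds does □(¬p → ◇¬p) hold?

{s, t, u, w}

s: successors {t}; ¬p → ◇¬p there: t:T. ✓
t: successors {s, u}; ¬p → ◇¬p there: s:T, u:T. ✓
u: successors {v}; ¬p → ◇¬p there: v:T. ✓
v: successors {w}; ¬p → ◇¬p there: w:F. ✗
w: no successors, so □(¬p → ◇¬p) holds vacuously. ✓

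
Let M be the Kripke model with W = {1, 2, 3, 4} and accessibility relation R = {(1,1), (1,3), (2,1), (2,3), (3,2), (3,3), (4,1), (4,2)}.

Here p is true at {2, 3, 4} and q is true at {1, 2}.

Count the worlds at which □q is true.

1

1: successors {1, 3}; q there: 1:T, 3:F. ✗
2: successors {1, 3}; q there: 1:T, 3:F. ✗
3: successors {2, 3}; q there: 2:T, 3:F. ✗
4: successors {1, 2}; q there: 1:T, 2:T. ✓
Satisfying worlds: {4}.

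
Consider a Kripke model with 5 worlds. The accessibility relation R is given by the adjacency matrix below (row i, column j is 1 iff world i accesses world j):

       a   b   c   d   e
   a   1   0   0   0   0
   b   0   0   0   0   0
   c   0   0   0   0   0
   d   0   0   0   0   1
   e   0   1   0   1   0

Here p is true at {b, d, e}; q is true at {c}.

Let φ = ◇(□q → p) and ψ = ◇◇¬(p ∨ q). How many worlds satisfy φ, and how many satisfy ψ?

For ◇(□q → p):
a: successors {a}; □q → p there: a:T. ✓
b: no successors, so ◇(□q → p) fails. ✗
c: no successors, so ◇(□q → p) fails. ✗
d: successors {e}; □q → p there: e:T. ✓
e: successors {b, d}; □q → p there: b:T, d:T. ✓
— 3 worlds.
For ◇◇¬(p ∨ q):
a: successors {a}; ◇¬(p ∨ q) there: a:T. ✓
b: no successors, so ◇◇¬(p ∨ q) fails. ✗
c: no successors, so ◇◇¬(p ∨ q) fails. ✗
d: successors {e}; ◇¬(p ∨ q) there: e:F. ✗
e: successors {b, d}; ◇¬(p ∨ q) there: b:F, d:F. ✗
— 1 world.

3 and 1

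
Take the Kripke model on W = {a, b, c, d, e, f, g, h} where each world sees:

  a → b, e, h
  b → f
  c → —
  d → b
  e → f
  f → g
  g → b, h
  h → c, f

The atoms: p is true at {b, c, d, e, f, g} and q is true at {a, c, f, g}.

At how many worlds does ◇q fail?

a: successors {b, e, h}; q there: b:F, e:F, h:F. ✗
b: successors {f}; q there: f:T. ✓
c: no successors, so ◇q fails. ✗
d: successors {b}; q there: b:F. ✗
e: successors {f}; q there: f:T. ✓
f: successors {g}; q there: g:T. ✓
g: successors {b, h}; q there: b:F, h:F. ✗
h: successors {c, f}; q there: c:T, f:T. ✓
Satisfying worlds: {b, e, f, h}.
So ◇q fails at the other 4 worlds.

4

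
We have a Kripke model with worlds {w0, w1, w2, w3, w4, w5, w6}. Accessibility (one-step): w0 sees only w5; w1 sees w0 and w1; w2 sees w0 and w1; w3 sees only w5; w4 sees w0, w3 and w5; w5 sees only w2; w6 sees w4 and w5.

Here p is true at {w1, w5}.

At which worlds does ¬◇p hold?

w0: ◇p is T. ✗
w1: ◇p is T. ✗
w2: ◇p is T. ✗
w3: ◇p is T. ✗
w4: ◇p is T. ✗
w5: ◇p is F. ✓
w6: ◇p is T. ✗

{w5}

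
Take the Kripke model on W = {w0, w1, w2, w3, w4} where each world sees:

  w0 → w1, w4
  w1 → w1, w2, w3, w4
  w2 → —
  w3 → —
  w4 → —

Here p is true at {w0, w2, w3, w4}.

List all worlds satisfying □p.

w0: successors {w1, w4}; p there: w1:F, w4:T. ✗
w1: successors {w1, w2, w3, w4}; p there: w1:F, w2:T, w3:T, w4:T. ✗
w2: no successors, so □p holds vacuously. ✓
w3: no successors, so □p holds vacuously. ✓
w4: no successors, so □p holds vacuously. ✓

{w2, w3, w4}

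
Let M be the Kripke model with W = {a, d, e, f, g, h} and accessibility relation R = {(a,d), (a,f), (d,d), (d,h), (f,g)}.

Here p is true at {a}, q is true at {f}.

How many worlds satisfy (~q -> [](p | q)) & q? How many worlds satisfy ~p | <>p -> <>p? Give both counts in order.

1 and 1

For (~q -> [](p | q)) & q:
a: ~q -> [](p | q) is F, q is F. ✗
d: ~q -> [](p | q) is F, q is F. ✗
e: ~q -> [](p | q) is T, q is F. ✗
f: ~q -> [](p | q) is T, q is T. ✓
g: ~q -> [](p | q) is T, q is F. ✗
h: ~q -> [](p | q) is T, q is F. ✗
— 1 world.
For ~p | <>p -> <>p:
a: ~p | <>p is F, <>p is F. ✓
d: ~p | <>p is T, <>p is F. ✗
e: ~p | <>p is T, <>p is F. ✗
f: ~p | <>p is T, <>p is F. ✗
g: ~p | <>p is T, <>p is F. ✗
h: ~p | <>p is T, <>p is F. ✗
— 1 world.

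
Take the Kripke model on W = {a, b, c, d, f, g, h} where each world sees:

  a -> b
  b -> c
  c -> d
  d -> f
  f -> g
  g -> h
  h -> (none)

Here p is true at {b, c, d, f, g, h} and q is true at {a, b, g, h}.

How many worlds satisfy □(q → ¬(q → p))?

a: successors {b}; q → ¬(q → p) there: b:F. ✗
b: successors {c}; q → ¬(q → p) there: c:T. ✓
c: successors {d}; q → ¬(q → p) there: d:T. ✓
d: successors {f}; q → ¬(q → p) there: f:T. ✓
f: successors {g}; q → ¬(q → p) there: g:F. ✗
g: successors {h}; q → ¬(q → p) there: h:F. ✗
h: no successors, so □(q → ¬(q → p)) holds vacuously. ✓
Satisfying worlds: {b, c, d, h}.

4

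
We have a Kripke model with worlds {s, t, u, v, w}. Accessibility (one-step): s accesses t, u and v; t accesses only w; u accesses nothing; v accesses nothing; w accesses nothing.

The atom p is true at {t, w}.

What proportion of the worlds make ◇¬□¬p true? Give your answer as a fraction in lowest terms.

1/5

s: successors {t, u, v}; ¬□¬p there: t:T, u:F, v:F. ✓
t: successors {w}; ¬□¬p there: w:F. ✗
u: no successors, so ◇¬□¬p fails. ✗
v: no successors, so ◇¬□¬p fails. ✗
w: no successors, so ◇¬□¬p fails. ✗
That's 1 of 5 worlds, so 1/5.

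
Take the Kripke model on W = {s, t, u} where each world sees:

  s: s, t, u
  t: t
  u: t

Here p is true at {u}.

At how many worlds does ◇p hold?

1

s: successors {s, t, u}; p there: s:F, t:F, u:T. ✓
t: successors {t}; p there: t:F. ✗
u: successors {t}; p there: t:F. ✗
Satisfying worlds: {s}.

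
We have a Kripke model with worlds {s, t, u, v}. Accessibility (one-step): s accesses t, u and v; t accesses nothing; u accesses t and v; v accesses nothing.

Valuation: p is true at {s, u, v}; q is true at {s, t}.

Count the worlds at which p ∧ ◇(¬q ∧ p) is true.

2

s: p is T, ◇(¬q ∧ p) is T. ✓
t: p is F, ◇(¬q ∧ p) is F. ✗
u: p is T, ◇(¬q ∧ p) is T. ✓
v: p is T, ◇(¬q ∧ p) is F. ✗
Satisfying worlds: {s, u}.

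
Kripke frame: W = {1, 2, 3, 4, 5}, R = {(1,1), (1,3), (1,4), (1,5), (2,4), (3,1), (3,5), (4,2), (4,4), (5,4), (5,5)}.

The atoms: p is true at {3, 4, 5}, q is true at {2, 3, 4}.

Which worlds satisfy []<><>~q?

1: successors {1, 3, 4, 5}; <><>~q there: 1:T, 3:T, 4:F, 5:T. ✗
2: successors {4}; <><>~q there: 4:F. ✗
3: successors {1, 5}; <><>~q there: 1:T, 5:T. ✓
4: successors {2, 4}; <><>~q there: 2:F, 4:F. ✗
5: successors {4, 5}; <><>~q there: 4:F, 5:T. ✗

{3}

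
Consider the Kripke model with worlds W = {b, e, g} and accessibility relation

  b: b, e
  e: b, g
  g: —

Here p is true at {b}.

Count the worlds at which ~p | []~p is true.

2

b: ~p is F, []~p is F. ✗
e: ~p is T, []~p is F. ✓
g: ~p is T, []~p is T. ✓
Satisfying worlds: {e, g}.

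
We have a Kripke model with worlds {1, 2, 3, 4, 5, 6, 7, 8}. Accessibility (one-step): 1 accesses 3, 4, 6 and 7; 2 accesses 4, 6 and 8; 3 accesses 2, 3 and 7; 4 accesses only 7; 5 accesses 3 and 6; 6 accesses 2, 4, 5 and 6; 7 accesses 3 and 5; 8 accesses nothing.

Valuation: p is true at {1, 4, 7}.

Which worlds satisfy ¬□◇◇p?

1: □◇◇p is F. ✓
2: □◇◇p is F. ✓
3: □◇◇p is T. ✗
4: □◇◇p is T. ✗
5: □◇◇p is T. ✗
6: □◇◇p is F. ✓
7: □◇◇p is T. ✗
8: □◇◇p is T. ✗

{1, 2, 6}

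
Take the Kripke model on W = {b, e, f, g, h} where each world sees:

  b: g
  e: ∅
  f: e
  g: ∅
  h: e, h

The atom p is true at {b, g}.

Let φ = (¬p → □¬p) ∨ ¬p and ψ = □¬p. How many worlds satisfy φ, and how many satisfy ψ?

For (¬p → □¬p) ∨ ¬p:
b: ¬p → □¬p is T, ¬p is F. ✓
e: ¬p → □¬p is T, ¬p is T. ✓
f: ¬p → □¬p is T, ¬p is T. ✓
g: ¬p → □¬p is T, ¬p is F. ✓
h: ¬p → □¬p is T, ¬p is T. ✓
— 5 worlds.
For □¬p:
b: successors {g}; ¬p there: g:F. ✗
e: no successors, so □¬p holds vacuously. ✓
f: successors {e}; ¬p there: e:T. ✓
g: no successors, so □¬p holds vacuously. ✓
h: successors {e, h}; ¬p there: e:T, h:T. ✓
— 4 worlds.

5 and 4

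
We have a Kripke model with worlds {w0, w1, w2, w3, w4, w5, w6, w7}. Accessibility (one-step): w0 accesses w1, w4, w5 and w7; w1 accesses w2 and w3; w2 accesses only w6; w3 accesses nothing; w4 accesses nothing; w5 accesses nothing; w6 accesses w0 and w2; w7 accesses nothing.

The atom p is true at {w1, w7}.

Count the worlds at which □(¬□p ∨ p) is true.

6

w0: successors {w1, w4, w5, w7}; ¬□p ∨ p there: w1:T, w4:F, w5:F, w7:T. ✗
w1: successors {w2, w3}; ¬□p ∨ p there: w2:T, w3:F. ✗
w2: successors {w6}; ¬□p ∨ p there: w6:T. ✓
w3: no successors, so □(¬□p ∨ p) holds vacuously. ✓
w4: no successors, so □(¬□p ∨ p) holds vacuously. ✓
w5: no successors, so □(¬□p ∨ p) holds vacuously. ✓
w6: successors {w0, w2}; ¬□p ∨ p there: w0:T, w2:T. ✓
w7: no successors, so □(¬□p ∨ p) holds vacuously. ✓
Satisfying worlds: {w2, w3, w4, w5, w6, w7}.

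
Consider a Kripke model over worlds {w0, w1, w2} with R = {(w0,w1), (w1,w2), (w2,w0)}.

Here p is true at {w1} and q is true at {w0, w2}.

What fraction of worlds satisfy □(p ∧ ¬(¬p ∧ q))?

w0: successors {w1}; p ∧ ¬(¬p ∧ q) there: w1:T. ✓
w1: successors {w2}; p ∧ ¬(¬p ∧ q) there: w2:F. ✗
w2: successors {w0}; p ∧ ¬(¬p ∧ q) there: w0:F. ✗
That's 1 of 3 worlds, so 1/3.

1/3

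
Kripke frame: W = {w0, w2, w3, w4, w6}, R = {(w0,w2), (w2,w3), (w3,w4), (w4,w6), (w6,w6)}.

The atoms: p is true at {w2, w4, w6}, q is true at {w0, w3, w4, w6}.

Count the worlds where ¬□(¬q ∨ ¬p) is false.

2

w0: □(¬q ∨ ¬p) is T. ✗
w2: □(¬q ∨ ¬p) is T. ✗
w3: □(¬q ∨ ¬p) is F. ✓
w4: □(¬q ∨ ¬p) is F. ✓
w6: □(¬q ∨ ¬p) is F. ✓
Satisfying worlds: {w3, w4, w6}.
So ¬□(¬q ∨ ¬p) fails at the other 2 worlds.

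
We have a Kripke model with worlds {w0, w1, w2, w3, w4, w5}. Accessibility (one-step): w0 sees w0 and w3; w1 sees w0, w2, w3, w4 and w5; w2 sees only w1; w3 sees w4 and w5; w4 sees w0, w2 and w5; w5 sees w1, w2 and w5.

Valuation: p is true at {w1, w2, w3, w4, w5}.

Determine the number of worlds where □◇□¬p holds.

w0: successors {w0, w3}; ◇□¬p there: w0:F, w3:F. ✗
w1: successors {w0, w2, w3, w4, w5}; ◇□¬p there: w0:F, w2:F, w3:F, w4:F, w5:F. ✗
w2: successors {w1}; ◇□¬p there: w1:F. ✗
w3: successors {w4, w5}; ◇□¬p there: w4:F, w5:F. ✗
w4: successors {w0, w2, w5}; ◇□¬p there: w0:F, w2:F, w5:F. ✗
w5: successors {w1, w2, w5}; ◇□¬p there: w1:F, w2:F, w5:F. ✗
Satisfying worlds: ∅.

0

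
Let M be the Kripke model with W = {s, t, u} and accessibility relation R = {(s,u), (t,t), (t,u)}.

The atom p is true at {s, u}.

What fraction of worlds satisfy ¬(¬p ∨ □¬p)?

1/3

s: ¬p ∨ □¬p is F. ✓
t: ¬p ∨ □¬p is T. ✗
u: ¬p ∨ □¬p is T. ✗
That's 1 of 3 worlds, so 1/3.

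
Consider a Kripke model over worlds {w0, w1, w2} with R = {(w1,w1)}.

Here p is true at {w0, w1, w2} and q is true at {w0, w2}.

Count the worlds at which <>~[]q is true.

w0: no successors, so <>~[]q fails. ✗
w1: successors {w1}; ~[]q there: w1:T. ✓
w2: no successors, so <>~[]q fails. ✗
Satisfying worlds: {w1}.

1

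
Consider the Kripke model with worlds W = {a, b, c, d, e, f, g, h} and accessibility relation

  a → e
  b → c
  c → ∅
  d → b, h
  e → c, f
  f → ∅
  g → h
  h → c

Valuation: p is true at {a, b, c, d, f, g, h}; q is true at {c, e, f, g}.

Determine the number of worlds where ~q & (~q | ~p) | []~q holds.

a: ~q & (~q | ~p) is T, []~q is F. ✓
b: ~q & (~q | ~p) is T, []~q is F. ✓
c: ~q & (~q | ~p) is F, []~q is T. ✓
d: ~q & (~q | ~p) is T, []~q is T. ✓
e: ~q & (~q | ~p) is F, []~q is F. ✗
f: ~q & (~q | ~p) is F, []~q is T. ✓
g: ~q & (~q | ~p) is F, []~q is T. ✓
h: ~q & (~q | ~p) is T, []~q is F. ✓
Satisfying worlds: {a, b, c, d, f, g, h}.

7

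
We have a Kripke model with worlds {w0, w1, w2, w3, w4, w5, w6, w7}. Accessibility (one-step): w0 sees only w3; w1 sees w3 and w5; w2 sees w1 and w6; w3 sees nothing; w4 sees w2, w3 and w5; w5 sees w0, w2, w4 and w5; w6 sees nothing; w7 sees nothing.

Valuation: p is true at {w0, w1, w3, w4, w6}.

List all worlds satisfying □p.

w0: successors {w3}; p there: w3:T. ✓
w1: successors {w3, w5}; p there: w3:T, w5:F. ✗
w2: successors {w1, w6}; p there: w1:T, w6:T. ✓
w3: no successors, so □p holds vacuously. ✓
w4: successors {w2, w3, w5}; p there: w2:F, w3:T, w5:F. ✗
w5: successors {w0, w2, w4, w5}; p there: w0:T, w2:F, w4:T, w5:F. ✗
w6: no successors, so □p holds vacuously. ✓
w7: no successors, so □p holds vacuously. ✓

{w0, w2, w3, w6, w7}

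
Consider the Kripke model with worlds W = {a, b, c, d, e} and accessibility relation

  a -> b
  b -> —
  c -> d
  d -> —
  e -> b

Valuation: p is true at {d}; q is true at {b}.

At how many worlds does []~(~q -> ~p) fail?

2

a: successors {b}; ~(~q -> ~p) there: b:F. ✗
b: no successors, so []~(~q -> ~p) holds vacuously. ✓
c: successors {d}; ~(~q -> ~p) there: d:T. ✓
d: no successors, so []~(~q -> ~p) holds vacuously. ✓
e: successors {b}; ~(~q -> ~p) there: b:F. ✗
Satisfying worlds: {b, c, d}.
So []~(~q -> ~p) fails at the other 2 worlds.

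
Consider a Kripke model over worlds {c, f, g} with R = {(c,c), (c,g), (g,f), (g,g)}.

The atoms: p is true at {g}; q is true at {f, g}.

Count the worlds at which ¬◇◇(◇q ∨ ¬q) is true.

1

c: ◇◇(◇q ∨ ¬q) is T. ✗
f: ◇◇(◇q ∨ ¬q) is F. ✓
g: ◇◇(◇q ∨ ¬q) is T. ✗
Satisfying worlds: {f}.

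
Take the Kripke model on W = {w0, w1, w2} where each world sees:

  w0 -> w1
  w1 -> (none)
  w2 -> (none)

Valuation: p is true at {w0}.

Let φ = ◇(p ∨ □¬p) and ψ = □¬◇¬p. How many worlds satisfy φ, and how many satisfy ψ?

1 and 3

For ◇(p ∨ □¬p):
w0: successors {w1}; p ∨ □¬p there: w1:T. ✓
w1: no successors, so ◇(p ∨ □¬p) fails. ✗
w2: no successors, so ◇(p ∨ □¬p) fails. ✗
— 1 world.
For □¬◇¬p:
w0: successors {w1}; ¬◇¬p there: w1:T. ✓
w1: no successors, so □¬◇¬p holds vacuously. ✓
w2: no successors, so □¬◇¬p holds vacuously. ✓
— 3 worlds.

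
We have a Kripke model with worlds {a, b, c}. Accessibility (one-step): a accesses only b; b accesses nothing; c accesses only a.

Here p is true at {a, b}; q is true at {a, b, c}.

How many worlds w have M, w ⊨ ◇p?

2

a: successors {b}; p there: b:T. ✓
b: no successors, so ◇p fails. ✗
c: successors {a}; p there: a:T. ✓
Satisfying worlds: {a, c}.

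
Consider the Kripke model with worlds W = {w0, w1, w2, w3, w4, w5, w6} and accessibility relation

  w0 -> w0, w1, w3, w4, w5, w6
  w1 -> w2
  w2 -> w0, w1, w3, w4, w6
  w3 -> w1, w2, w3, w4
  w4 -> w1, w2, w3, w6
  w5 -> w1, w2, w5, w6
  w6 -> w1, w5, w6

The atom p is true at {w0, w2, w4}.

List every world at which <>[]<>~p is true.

w0: successors {w0, w1, w3, w4, w5, w6}; []<>~p there: w0:F, w1:T, w3:F, w4:F, w5:F, w6:F. ✓
w1: successors {w2}; []<>~p there: w2:F. ✗
w2: successors {w0, w1, w3, w4, w6}; []<>~p there: w0:F, w1:T, w3:F, w4:F, w6:F. ✓
w3: successors {w1, w2, w3, w4}; []<>~p there: w1:T, w2:F, w3:F, w4:F. ✓
w4: successors {w1, w2, w3, w6}; []<>~p there: w1:T, w2:F, w3:F, w6:F. ✓
w5: successors {w1, w2, w5, w6}; []<>~p there: w1:T, w2:F, w5:F, w6:F. ✓
w6: successors {w1, w5, w6}; []<>~p there: w1:T, w5:F, w6:F. ✓

{w0, w2, w3, w4, w5, w6}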